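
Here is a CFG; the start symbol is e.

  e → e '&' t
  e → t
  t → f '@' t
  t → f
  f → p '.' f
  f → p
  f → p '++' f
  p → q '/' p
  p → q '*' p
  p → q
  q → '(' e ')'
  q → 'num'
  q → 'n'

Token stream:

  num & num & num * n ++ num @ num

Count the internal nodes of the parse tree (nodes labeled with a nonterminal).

24

[e [e [e [t [f [p [q num]]]]] & [t [f [p [q num]]]]] & [t [f [p [q num] * [p [q n]]] ++ [f [p [q num]]]] @ [t [f [p [q num]]]]]]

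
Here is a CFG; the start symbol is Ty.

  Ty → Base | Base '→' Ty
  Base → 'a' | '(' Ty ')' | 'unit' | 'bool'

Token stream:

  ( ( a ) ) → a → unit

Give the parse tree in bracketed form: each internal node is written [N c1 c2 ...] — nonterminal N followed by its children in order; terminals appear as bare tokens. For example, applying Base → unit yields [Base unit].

Ty
Base → Ty
( Ty ) → Ty
( Base ) → Ty
( ( Ty ) ) → Ty
( ( Base ) ) → Ty
( ( a ) ) → Ty
( ( a ) ) → Base → Ty
( ( a ) ) → a → Ty
( ( a ) ) → a → Base
( ( a ) ) → a → unit

[Ty [Base ( [Ty [Base ( [Ty [Base a]] )]] )] → [Ty [Base a] → [Ty [Base unit]]]]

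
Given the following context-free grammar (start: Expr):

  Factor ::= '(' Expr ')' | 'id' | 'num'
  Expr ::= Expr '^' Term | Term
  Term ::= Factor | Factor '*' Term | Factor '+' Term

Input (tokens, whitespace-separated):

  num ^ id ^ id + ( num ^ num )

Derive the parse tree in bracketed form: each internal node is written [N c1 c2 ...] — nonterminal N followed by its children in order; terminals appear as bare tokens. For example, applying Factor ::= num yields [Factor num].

Expr
Expr ^ Term
Expr ^ Term ^ Term
Term ^ Term ^ Term
Factor ^ Term ^ Term
num ^ Term ^ Term
num ^ Factor ^ Term
num ^ id ^ Term
num ^ id ^ Factor + Term
num ^ id ^ id + Term
num ^ id ^ id + Factor
num ^ id ^ id + ( Expr )
num ^ id ^ id + ( Expr ^ Term )
num ^ id ^ id + ( Term ^ Term )
num ^ id ^ id + ( Factor ^ Term )
num ^ id ^ id + ( num ^ Term )
num ^ id ^ id + ( num ^ Factor )
num ^ id ^ id + ( num ^ num )

[Expr [Expr [Expr [Term [Factor num]]] ^ [Term [Factor id]]] ^ [Term [Factor id] + [Term [Factor ( [Expr [Expr [Term [Factor num]]] ^ [Term [Factor num]]] )]]]]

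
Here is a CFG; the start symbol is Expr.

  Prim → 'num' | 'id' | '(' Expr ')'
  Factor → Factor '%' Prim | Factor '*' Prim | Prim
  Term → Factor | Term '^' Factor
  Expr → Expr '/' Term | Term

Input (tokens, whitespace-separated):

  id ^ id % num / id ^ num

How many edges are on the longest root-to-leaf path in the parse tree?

6

[Expr [Expr [Term [Term [Factor [Prim id]]] ^ [Factor [Factor [Prim id]] % [Prim num]]]] / [Term [Term [Factor [Prim id]]] ^ [Factor [Prim num]]]]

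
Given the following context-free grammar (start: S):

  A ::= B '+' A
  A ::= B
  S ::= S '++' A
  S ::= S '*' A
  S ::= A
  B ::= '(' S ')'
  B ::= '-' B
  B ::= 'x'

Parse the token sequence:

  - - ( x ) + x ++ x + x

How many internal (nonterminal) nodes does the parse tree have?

[S [S [A [B - [B - [B ( [S [A [B x]]] )]]] + [A [B x]]]] ++ [A [B x] + [A [B x]]]]

15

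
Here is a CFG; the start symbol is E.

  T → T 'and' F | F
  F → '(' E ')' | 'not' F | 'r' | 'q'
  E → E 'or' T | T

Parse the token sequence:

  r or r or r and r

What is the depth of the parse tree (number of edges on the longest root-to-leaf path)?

[E [E [E [T [F r]]] or [T [F r]]] or [T [T [F r]] and [F r]]]

5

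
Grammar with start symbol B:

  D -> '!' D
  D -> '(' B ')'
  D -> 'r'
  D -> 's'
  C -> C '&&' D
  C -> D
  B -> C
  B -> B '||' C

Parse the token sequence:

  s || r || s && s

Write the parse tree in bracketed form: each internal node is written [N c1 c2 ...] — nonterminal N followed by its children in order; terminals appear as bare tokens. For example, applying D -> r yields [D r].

[B [B [B [C [D s]]] || [C [D r]]] || [C [C [D s]] && [D s]]]

B
B || C
B || C || C
C || C || C
D || C || C
s || C || C
s || D || C
s || r || C
s || r || C && D
s || r || D && D
s || r || s && D
s || r || s && s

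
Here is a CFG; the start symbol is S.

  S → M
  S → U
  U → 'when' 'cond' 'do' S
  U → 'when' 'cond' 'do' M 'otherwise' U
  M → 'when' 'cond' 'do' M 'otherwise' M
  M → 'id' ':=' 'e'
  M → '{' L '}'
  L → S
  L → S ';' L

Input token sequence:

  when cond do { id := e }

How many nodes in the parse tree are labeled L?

[S [U when cond do [S [M { [L [S [M id := e]]] }]]]]

1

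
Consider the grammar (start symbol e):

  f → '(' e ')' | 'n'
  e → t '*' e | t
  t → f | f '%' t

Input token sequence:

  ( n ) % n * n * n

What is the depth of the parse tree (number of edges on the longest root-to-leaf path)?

6

[e [t [f ( [e [t [f n]]] )] % [t [f n]]] * [e [t [f n]] * [e [t [f n]]]]]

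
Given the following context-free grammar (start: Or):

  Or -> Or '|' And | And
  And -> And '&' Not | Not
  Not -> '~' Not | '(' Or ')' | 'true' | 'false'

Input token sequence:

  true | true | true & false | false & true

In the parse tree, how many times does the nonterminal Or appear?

4

[Or [Or [Or [Or [And [Not true]]] | [And [Not true]]] | [And [And [Not true]] & [Not false]]] | [And [And [Not false]] & [Not true]]]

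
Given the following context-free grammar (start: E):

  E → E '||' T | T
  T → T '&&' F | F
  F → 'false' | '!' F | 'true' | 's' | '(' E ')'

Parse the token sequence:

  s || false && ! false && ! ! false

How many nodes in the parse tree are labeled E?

2

[E [E [T [F s]]] || [T [T [T [F false]] && [F ! [F false]]] && [F ! [F ! [F false]]]]]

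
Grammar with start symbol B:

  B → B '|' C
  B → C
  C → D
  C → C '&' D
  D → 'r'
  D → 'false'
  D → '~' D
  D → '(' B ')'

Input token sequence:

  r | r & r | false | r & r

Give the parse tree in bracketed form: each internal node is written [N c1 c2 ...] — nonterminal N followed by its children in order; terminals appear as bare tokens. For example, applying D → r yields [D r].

B
B | C
B | C | C
B | C | C | C
C | C | C | C
D | C | C | C
r | C | C | C
r | C & D | C | C
r | D & D | C | C
r | r & D | C | C
r | r & r | C | C
r | r & r | D | C
r | r & r | false | C
r | r & r | false | C & D
r | r & r | false | D & D
r | r & r | false | r & D
r | r & r | false | r & r

[B [B [B [B [C [D r]]] | [C [C [D r]] & [D r]]] | [C [D false]]] | [C [C [D r]] & [D r]]]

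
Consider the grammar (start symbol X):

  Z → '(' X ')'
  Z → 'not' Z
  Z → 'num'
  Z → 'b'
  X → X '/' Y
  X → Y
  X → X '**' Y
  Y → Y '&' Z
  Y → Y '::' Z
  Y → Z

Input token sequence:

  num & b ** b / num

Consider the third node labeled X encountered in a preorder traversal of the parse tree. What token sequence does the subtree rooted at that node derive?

num & b

[X [X [X [Y [Y [Z num]] & [Z b]]] ** [Y [Z b]]] / [Y [Z num]]]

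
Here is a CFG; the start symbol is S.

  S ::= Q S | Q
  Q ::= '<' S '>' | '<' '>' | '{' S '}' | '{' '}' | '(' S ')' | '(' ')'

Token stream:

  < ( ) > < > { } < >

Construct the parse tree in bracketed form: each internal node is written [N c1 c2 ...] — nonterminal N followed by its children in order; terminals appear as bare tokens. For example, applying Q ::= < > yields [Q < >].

[S [Q < [S [Q ( )]] >] [S [Q < >] [S [Q { }] [S [Q < >]]]]]

S
Q S
< S > S
< Q > S
< ( ) > S
< ( ) > Q S
< ( ) > < > S
< ( ) > < > Q S
< ( ) > < > { } S
< ( ) > < > { } Q
< ( ) > < > { } < >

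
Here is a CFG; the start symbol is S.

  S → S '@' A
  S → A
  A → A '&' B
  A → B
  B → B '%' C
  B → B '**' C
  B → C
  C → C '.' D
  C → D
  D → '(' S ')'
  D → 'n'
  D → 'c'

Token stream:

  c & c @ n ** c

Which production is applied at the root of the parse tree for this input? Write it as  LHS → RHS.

S → S '@' A

[S [S [A [A [B [C [D c]]]] & [B [C [D c]]]]] @ [A [B [B [C [D n]]] ** [C [D c]]]]]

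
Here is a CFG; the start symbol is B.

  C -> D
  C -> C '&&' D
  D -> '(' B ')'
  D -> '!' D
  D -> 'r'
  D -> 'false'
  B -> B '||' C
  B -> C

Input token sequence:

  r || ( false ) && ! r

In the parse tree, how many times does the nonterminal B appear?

3

[B [B [C [D r]]] || [C [C [D ( [B [C [D false]]] )]] && [D ! [D r]]]]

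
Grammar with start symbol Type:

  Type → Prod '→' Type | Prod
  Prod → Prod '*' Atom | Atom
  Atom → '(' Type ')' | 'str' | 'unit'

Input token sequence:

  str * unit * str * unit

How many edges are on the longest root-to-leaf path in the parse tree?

[Type [Prod [Prod [Prod [Prod [Atom str]] * [Atom unit]] * [Atom str]] * [Atom unit]]]

6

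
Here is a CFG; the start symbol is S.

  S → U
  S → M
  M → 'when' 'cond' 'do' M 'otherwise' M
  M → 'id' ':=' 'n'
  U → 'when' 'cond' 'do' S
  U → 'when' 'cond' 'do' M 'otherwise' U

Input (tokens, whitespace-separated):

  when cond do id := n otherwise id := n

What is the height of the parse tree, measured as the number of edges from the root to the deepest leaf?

3

[S [M when cond do [M id := n] otherwise [M id := n]]]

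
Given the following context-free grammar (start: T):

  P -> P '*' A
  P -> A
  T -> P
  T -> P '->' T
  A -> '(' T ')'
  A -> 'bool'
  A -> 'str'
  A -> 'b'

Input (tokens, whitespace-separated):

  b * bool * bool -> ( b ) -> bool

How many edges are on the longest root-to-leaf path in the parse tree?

7

[T [P [P [P [A b]] * [A bool]] * [A bool]] -> [T [P [A ( [T [P [A b]]] )]] -> [T [P [A bool]]]]]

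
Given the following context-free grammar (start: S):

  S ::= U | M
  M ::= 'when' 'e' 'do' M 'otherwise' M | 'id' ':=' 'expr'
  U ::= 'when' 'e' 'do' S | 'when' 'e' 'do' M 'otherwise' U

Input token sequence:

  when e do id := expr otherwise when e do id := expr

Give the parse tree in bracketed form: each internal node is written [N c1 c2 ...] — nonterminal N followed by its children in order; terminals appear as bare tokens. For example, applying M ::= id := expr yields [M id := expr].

S
U
when e do M otherwise U
when e do id := expr otherwise U
when e do id := expr otherwise when e do S
when e do id := expr otherwise when e do M
when e do id := expr otherwise when e do id := expr

[S [U when e do [M id := expr] otherwise [U when e do [S [M id := expr]]]]]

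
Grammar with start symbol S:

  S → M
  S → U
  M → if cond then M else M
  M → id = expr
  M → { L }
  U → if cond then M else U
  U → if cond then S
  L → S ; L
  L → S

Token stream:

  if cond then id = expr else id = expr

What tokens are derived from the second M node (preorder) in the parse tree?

id = expr

[S [M if cond then [M id = expr] else [M id = expr]]]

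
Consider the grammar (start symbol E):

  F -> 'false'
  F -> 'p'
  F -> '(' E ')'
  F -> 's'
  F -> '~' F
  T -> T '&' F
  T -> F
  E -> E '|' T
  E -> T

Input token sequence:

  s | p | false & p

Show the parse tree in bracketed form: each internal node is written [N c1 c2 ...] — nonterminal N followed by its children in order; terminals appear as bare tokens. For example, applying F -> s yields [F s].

[E [E [E [T [F s]]] | [T [F p]]] | [T [T [F false]] & [F p]]]

E
E | T
E | T | T
T | T | T
F | T | T
s | T | T
s | F | T
s | p | T
s | p | T & F
s | p | F & F
s | p | false & F
s | p | false & p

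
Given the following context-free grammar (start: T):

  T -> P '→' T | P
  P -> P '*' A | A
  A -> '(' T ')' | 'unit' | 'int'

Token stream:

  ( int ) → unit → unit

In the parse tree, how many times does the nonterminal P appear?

4

[T [P [A ( [T [P [A int]]] )]] → [T [P [A unit]] → [T [P [A unit]]]]]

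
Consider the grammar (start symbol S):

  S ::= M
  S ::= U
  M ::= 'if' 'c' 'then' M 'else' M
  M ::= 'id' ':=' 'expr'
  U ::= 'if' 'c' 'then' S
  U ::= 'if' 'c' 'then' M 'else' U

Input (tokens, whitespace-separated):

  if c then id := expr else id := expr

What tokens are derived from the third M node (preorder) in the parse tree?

[S [M if c then [M id := expr] else [M id := expr]]]

id := expr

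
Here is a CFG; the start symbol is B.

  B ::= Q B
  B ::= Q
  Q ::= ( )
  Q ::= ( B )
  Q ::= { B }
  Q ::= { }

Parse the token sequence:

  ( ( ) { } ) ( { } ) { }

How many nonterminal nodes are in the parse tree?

12

[B [Q ( [B [Q ( )] [B [Q { }]]] )] [B [Q ( [B [Q { }]] )] [B [Q { }]]]]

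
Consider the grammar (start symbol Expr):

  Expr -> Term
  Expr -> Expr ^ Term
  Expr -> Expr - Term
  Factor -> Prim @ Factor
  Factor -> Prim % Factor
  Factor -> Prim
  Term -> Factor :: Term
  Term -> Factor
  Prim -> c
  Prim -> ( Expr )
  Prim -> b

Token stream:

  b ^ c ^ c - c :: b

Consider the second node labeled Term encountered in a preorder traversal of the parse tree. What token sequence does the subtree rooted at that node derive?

[Expr [Expr [Expr [Expr [Term [Factor [Prim b]]]] ^ [Term [Factor [Prim c]]]] ^ [Term [Factor [Prim c]]]] - [Term [Factor [Prim c]] :: [Term [Factor [Prim b]]]]]

c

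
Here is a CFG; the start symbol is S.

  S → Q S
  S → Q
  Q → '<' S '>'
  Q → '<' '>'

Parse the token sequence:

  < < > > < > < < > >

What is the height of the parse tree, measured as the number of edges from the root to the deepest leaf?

[S [Q < [S [Q < >]] >] [S [Q < >] [S [Q < [S [Q < >]] >]]]]

6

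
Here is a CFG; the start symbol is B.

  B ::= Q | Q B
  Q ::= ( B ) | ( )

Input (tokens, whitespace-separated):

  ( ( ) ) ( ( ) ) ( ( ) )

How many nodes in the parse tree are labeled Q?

[B [Q ( [B [Q ( )]] )] [B [Q ( [B [Q ( )]] )] [B [Q ( [B [Q ( )]] )]]]]

6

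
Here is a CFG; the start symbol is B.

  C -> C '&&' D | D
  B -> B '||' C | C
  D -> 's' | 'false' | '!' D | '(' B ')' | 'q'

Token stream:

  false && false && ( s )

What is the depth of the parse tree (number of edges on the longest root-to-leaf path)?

6

[B [C [C [C [D false]] && [D false]] && [D ( [B [C [D s]]] )]]]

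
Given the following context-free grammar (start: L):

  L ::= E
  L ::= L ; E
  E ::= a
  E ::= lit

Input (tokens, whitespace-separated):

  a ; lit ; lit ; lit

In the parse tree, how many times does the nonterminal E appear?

4

[L [L [L [L [E a]] ; [E lit]] ; [E lit]] ; [E lit]]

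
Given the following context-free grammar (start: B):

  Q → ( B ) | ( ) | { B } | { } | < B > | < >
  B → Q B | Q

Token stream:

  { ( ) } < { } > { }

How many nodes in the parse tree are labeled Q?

5

[B [Q { [B [Q ( )]] }] [B [Q < [B [Q { }]] >] [B [Q { }]]]]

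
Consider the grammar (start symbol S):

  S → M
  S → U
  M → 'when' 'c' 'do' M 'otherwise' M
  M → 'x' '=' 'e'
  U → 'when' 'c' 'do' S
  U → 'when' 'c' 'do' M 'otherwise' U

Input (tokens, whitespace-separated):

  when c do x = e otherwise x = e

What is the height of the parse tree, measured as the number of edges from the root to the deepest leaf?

3

[S [M when c do [M x = e] otherwise [M x = e]]]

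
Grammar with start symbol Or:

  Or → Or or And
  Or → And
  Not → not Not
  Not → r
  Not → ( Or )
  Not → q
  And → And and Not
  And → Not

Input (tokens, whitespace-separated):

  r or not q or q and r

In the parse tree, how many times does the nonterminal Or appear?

[Or [Or [Or [And [Not r]]] or [And [Not not [Not q]]]] or [And [And [Not q]] and [Not r]]]

3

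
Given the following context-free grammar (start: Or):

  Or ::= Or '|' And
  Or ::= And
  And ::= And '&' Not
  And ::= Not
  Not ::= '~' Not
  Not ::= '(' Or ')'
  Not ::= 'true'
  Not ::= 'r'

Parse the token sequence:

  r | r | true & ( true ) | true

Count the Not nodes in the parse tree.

6

[Or [Or [Or [Or [And [Not r]]] | [And [Not r]]] | [And [And [Not true]] & [Not ( [Or [And [Not true]]] )]]] | [And [Not true]]]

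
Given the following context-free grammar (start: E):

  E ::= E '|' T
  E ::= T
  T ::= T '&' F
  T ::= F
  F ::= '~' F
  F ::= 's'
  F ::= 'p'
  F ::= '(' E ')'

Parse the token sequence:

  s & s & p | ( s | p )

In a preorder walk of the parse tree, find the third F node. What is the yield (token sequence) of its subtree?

p

[E [E [T [T [T [F s]] & [F s]] & [F p]]] | [T [F ( [E [E [T [F s]]] | [T [F p]]] )]]]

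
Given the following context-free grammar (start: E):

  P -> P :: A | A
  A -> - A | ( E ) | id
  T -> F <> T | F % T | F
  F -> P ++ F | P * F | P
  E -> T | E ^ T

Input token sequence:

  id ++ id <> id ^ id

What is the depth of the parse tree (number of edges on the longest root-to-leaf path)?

7

[E [E [T [F [P [A id]] ++ [F [P [A id]]]] <> [T [F [P [A id]]]]]] ^ [T [F [P [A id]]]]]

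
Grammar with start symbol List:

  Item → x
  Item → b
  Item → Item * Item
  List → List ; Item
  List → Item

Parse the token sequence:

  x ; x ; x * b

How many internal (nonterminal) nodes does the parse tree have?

[List [List [List [Item x]] ; [Item x]] ; [Item [Item x] * [Item b]]]

8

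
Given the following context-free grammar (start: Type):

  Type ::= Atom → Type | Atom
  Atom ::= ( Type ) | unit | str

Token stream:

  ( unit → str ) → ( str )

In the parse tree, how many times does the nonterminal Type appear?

[Type [Atom ( [Type [Atom unit] → [Type [Atom str]]] )] → [Type [Atom ( [Type [Atom str]] )]]]

5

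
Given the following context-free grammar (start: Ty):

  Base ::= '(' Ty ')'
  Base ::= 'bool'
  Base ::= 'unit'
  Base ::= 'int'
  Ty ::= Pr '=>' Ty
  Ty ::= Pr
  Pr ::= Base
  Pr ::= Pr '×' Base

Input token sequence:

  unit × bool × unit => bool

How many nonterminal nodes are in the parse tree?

10

[Ty [Pr [Pr [Pr [Base unit]] × [Base bool]] × [Base unit]] => [Ty [Pr [Base bool]]]]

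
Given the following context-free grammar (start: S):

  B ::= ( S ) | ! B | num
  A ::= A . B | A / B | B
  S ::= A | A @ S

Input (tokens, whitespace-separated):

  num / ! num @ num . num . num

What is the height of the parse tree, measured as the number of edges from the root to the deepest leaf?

[S [A [A [B num]] / [B ! [B num]]] @ [S [A [A [A [B num]] . [B num]] . [B num]]]]

6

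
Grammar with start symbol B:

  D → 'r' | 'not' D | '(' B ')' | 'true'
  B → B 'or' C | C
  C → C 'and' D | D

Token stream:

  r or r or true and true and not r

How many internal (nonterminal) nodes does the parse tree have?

14

[B [B [B [C [D r]]] or [C [D r]]] or [C [C [C [D true]] and [D true]] and [D not [D r]]]]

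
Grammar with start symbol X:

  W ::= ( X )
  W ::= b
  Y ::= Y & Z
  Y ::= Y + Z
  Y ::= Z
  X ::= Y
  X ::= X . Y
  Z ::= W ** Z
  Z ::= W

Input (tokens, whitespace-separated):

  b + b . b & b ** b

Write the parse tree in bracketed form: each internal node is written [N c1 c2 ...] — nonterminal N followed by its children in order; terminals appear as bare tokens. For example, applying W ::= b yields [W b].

X
X . Y
Y . Y
Y + Z . Y
Z + Z . Y
W + Z . Y
b + Z . Y
b + W . Y
b + b . Y
b + b . Y & Z
b + b . Z & Z
b + b . W & Z
b + b . b & Z
b + b . b & W ** Z
b + b . b & b ** Z
b + b . b & b ** W
b + b . b & b ** b

[X [X [Y [Y [Z [W b]]] + [Z [W b]]]] . [Y [Y [Z [W b]]] & [Z [W b] ** [Z [W b]]]]]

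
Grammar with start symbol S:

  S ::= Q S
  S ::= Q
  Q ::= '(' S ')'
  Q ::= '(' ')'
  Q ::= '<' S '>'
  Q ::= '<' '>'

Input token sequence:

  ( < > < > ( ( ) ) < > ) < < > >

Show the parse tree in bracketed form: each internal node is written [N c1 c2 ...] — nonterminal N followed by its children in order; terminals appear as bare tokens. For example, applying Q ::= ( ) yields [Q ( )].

[S [Q ( [S [Q < >] [S [Q < >] [S [Q ( [S [Q ( )]] )] [S [Q < >]]]]] )] [S [Q < [S [Q < >]] >]]]

S
Q S
( S ) S
( Q S ) S
( < > S ) S
( < > Q S ) S
( < > < > S ) S
( < > < > Q S ) S
( < > < > ( S ) S ) S
( < > < > ( Q ) S ) S
( < > < > ( ( ) ) S ) S
( < > < > ( ( ) ) Q ) S
( < > < > ( ( ) ) < > ) S
( < > < > ( ( ) ) < > ) Q
( < > < > ( ( ) ) < > ) < S >
( < > < > ( ( ) ) < > ) < Q >
( < > < > ( ( ) ) < > ) < < > >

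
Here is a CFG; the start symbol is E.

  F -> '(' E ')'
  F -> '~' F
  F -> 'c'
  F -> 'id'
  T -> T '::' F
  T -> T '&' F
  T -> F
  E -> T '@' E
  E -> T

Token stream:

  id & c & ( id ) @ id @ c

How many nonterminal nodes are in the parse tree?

16

[E [T [T [T [F id]] & [F c]] & [F ( [E [T [F id]]] )]] @ [E [T [F id]] @ [E [T [F c]]]]]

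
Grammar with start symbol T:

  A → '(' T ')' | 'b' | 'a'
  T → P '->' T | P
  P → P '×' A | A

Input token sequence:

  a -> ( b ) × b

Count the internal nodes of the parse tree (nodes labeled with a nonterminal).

11

[T [P [A a]] -> [T [P [P [A ( [T [P [A b]]] )]] × [A b]]]]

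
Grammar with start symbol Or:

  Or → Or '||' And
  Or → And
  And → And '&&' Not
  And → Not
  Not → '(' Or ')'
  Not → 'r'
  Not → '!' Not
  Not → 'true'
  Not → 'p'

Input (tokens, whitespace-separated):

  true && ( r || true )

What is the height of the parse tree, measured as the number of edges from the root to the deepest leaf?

7

[Or [And [And [Not true]] && [Not ( [Or [Or [And [Not r]]] || [And [Not true]]] )]]]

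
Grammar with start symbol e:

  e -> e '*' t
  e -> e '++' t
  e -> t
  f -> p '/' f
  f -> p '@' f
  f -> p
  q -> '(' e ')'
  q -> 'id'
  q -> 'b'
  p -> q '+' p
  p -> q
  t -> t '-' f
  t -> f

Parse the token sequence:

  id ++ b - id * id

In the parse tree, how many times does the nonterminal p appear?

4

[e [e [e [t [f [p [q id]]]]] ++ [t [t [f [p [q b]]]] - [f [p [q id]]]]] * [t [f [p [q id]]]]]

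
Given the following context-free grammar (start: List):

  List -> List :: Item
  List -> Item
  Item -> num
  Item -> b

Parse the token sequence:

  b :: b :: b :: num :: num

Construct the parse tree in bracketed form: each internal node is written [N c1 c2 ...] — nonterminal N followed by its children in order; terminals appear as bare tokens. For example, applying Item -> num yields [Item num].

List
List :: Item
List :: Item :: Item
List :: Item :: Item :: Item
List :: Item :: Item :: Item :: Item
Item :: Item :: Item :: Item :: Item
b :: Item :: Item :: Item :: Item
b :: b :: Item :: Item :: Item
b :: b :: b :: Item :: Item
b :: b :: b :: num :: Item
b :: b :: b :: num :: num

[List [List [List [List [List [Item b]] :: [Item b]] :: [Item b]] :: [Item num]] :: [Item num]]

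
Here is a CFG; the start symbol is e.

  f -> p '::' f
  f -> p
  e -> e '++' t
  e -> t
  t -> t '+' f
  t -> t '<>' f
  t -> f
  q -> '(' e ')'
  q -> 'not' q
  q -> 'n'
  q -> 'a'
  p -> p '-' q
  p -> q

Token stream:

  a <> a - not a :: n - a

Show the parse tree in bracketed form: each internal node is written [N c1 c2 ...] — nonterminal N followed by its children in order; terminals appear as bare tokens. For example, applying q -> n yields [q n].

e
t
t <> f
f <> f
p <> f
q <> f
a <> f
a <> p :: f
a <> p - q :: f
a <> q - q :: f
a <> a - q :: f
a <> a - not q :: f
a <> a - not a :: f
a <> a - not a :: p
a <> a - not a :: p - q
a <> a - not a :: q - q
a <> a - not a :: n - q
a <> a - not a :: n - a

[e [t [t [f [p [q a]]]] <> [f [p [p [q a]] - [q not [q a]]] :: [f [p [p [q n]] - [q a]]]]]]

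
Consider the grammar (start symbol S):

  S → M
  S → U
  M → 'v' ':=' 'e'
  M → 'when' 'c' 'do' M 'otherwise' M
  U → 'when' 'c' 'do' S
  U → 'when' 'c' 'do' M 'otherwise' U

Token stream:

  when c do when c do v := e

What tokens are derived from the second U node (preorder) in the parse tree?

when c do v := e

[S [U when c do [S [U when c do [S [M v := e]]]]]]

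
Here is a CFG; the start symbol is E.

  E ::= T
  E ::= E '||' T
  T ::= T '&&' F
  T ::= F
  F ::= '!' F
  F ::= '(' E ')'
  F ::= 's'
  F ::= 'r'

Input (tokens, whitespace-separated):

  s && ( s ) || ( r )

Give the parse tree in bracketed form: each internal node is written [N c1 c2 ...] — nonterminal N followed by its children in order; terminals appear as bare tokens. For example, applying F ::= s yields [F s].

[E [E [T [T [F s]] && [F ( [E [T [F s]]] )]]] || [T [F ( [E [T [F r]]] )]]]

E
E || T
T || T
T && F || T
F && F || T
s && F || T
s && ( E ) || T
s && ( T ) || T
s && ( F ) || T
s && ( s ) || T
s && ( s ) || F
s && ( s ) || ( E )
s && ( s ) || ( T )
s && ( s ) || ( F )
s && ( s ) || ( r )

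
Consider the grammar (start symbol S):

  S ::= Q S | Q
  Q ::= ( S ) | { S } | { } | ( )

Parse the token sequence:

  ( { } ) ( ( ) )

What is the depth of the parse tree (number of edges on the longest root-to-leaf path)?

[S [Q ( [S [Q { }]] )] [S [Q ( [S [Q ( )]] )]]]

5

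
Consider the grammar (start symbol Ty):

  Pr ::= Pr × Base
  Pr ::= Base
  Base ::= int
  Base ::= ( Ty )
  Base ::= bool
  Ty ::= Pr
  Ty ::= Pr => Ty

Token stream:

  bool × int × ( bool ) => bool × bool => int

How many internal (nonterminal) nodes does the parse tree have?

18

[Ty [Pr [Pr [Pr [Base bool]] × [Base int]] × [Base ( [Ty [Pr [Base bool]]] )]] => [Ty [Pr [Pr [Base bool]] × [Base bool]] => [Ty [Pr [Base int]]]]]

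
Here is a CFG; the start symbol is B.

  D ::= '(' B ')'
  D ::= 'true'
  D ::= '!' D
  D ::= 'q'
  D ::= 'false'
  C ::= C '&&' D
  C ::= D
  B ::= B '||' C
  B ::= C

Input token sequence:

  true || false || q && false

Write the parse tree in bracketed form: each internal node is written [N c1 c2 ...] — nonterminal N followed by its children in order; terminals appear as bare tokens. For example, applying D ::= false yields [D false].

B
B || C
B || C || C
C || C || C
D || C || C
true || C || C
true || D || C
true || false || C
true || false || C && D
true || false || D && D
true || false || q && D
true || false || q && false

[B [B [B [C [D true]]] || [C [D false]]] || [C [C [D q]] && [D false]]]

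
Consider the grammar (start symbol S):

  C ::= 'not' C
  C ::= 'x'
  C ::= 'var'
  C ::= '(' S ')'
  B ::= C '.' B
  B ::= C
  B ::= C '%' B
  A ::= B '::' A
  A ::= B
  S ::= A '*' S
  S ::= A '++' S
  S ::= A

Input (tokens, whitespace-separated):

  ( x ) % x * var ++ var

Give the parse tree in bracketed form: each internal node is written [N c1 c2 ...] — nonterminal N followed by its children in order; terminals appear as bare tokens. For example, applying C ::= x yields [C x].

S
A * S
B * S
C % B * S
( S ) % B * S
( A ) % B * S
( B ) % B * S
( C ) % B * S
( x ) % B * S
( x ) % C * S
( x ) % x * S
( x ) % x * A ++ S
( x ) % x * B ++ S
( x ) % x * C ++ S
( x ) % x * var ++ S
( x ) % x * var ++ A
( x ) % x * var ++ B
( x ) % x * var ++ C
( x ) % x * var ++ var

[S [A [B [C ( [S [A [B [C x]]]] )] % [B [C x]]]] * [S [A [B [C var]]] ++ [S [A [B [C var]]]]]]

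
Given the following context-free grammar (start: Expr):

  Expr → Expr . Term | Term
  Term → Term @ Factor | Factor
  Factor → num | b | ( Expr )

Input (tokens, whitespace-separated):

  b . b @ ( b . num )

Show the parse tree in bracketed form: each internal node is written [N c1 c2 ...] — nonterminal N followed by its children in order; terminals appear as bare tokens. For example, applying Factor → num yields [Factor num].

[Expr [Expr [Term [Factor b]]] . [Term [Term [Factor b]] @ [Factor ( [Expr [Expr [Term [Factor b]]] . [Term [Factor num]]] )]]]

Expr
Expr . Term
Term . Term
Factor . Term
b . Term
b . Term @ Factor
b . Factor @ Factor
b . b @ Factor
b . b @ ( Expr )
b . b @ ( Expr . Term )
b . b @ ( Term . Term )
b . b @ ( Factor . Term )
b . b @ ( b . Term )
b . b @ ( b . Factor )
b . b @ ( b . num )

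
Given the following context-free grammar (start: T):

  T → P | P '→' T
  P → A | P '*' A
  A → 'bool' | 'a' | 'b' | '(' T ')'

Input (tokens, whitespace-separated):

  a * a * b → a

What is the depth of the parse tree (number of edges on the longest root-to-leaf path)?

5

[T [P [P [P [A a]] * [A a]] * [A b]] → [T [P [A a]]]]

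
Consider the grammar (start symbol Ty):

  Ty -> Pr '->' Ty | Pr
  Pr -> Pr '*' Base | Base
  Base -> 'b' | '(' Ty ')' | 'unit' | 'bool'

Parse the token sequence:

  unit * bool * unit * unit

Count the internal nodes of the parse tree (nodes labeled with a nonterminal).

9

[Ty [Pr [Pr [Pr [Pr [Base unit]] * [Base bool]] * [Base unit]] * [Base unit]]]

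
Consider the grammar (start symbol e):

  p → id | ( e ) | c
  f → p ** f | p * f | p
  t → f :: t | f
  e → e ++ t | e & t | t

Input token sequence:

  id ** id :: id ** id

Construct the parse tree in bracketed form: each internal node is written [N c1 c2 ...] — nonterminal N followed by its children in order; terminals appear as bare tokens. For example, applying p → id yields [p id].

e
t
f :: t
p ** f :: t
id ** f :: t
id ** p :: t
id ** id :: t
id ** id :: f
id ** id :: p ** f
id ** id :: id ** f
id ** id :: id ** p
id ** id :: id ** id

[e [t [f [p id] ** [f [p id]]] :: [t [f [p id] ** [f [p id]]]]]]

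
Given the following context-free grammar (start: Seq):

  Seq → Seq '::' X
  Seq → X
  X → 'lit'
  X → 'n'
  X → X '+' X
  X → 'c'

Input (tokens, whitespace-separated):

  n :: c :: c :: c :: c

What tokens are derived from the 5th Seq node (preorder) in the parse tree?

n

[Seq [Seq [Seq [Seq [Seq [X n]] :: [X c]] :: [X c]] :: [X c]] :: [X c]]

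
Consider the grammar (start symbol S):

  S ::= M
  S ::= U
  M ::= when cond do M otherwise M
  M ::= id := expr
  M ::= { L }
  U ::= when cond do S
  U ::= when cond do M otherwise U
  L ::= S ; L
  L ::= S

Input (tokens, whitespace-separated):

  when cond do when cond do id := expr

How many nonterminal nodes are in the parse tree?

[S [U when cond do [S [U when cond do [S [M id := expr]]]]]]

6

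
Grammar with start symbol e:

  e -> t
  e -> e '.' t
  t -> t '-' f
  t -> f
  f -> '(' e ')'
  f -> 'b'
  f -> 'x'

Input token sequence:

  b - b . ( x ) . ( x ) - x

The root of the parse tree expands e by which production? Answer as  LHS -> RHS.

[e [e [e [t [t [f b]] - [f b]]] . [t [f ( [e [t [f x]]] )]]] . [t [t [f ( [e [t [f x]]] )]] - [f x]]]

e -> e '.' t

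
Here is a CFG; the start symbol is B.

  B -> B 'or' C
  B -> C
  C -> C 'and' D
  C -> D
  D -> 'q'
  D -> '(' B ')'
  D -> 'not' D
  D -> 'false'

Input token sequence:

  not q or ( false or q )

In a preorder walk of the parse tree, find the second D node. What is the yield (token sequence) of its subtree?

[B [B [C [D not [D q]]]] or [C [D ( [B [B [C [D false]]] or [C [D q]]] )]]]

q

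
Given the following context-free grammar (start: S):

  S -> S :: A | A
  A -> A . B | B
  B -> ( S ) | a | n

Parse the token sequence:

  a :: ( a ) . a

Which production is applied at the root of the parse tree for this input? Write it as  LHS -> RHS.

S -> S :: A

[S [S [A [B a]]] :: [A [A [B ( [S [A [B a]]] )]] . [B a]]]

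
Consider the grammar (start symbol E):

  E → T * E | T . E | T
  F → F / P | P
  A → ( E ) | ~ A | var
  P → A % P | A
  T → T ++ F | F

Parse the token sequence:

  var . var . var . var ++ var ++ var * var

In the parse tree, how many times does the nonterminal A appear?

[E [T [F [P [A var]]]] . [E [T [F [P [A var]]]] . [E [T [F [P [A var]]]] . [E [T [T [T [F [P [A var]]]] ++ [F [P [A var]]]] ++ [F [P [A var]]]] * [E [T [F [P [A var]]]]]]]]]

7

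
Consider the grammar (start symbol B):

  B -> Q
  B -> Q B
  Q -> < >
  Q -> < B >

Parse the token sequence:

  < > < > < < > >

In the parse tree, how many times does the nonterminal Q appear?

[B [Q < >] [B [Q < >] [B [Q < [B [Q < >]] >]]]]

4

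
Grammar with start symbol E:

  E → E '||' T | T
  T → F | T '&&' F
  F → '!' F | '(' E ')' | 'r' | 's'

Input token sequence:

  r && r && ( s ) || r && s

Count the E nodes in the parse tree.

[E [E [T [T [T [F r]] && [F r]] && [F ( [E [T [F s]]] )]]] || [T [T [F r]] && [F s]]]

3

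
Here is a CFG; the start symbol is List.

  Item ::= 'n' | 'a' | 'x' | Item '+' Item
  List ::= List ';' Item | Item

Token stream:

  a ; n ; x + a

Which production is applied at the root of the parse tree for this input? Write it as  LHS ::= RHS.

[List [List [List [Item a]] ; [Item n]] ; [Item [Item x] + [Item a]]]

List ::= List ';' Item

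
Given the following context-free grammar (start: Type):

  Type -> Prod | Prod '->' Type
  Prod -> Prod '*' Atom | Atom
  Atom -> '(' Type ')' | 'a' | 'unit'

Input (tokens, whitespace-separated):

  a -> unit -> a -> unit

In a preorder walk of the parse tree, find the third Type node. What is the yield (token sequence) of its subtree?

a -> unit

[Type [Prod [Atom a]] -> [Type [Prod [Atom unit]] -> [Type [Prod [Atom a]] -> [Type [Prod [Atom unit]]]]]]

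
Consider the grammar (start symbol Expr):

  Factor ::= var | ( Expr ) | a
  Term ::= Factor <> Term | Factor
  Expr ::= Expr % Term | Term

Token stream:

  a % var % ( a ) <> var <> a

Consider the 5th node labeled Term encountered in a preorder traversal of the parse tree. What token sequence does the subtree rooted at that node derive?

[Expr [Expr [Expr [Term [Factor a]]] % [Term [Factor var]]] % [Term [Factor ( [Expr [Term [Factor a]]] )] <> [Term [Factor var] <> [Term [Factor a]]]]]

var <> a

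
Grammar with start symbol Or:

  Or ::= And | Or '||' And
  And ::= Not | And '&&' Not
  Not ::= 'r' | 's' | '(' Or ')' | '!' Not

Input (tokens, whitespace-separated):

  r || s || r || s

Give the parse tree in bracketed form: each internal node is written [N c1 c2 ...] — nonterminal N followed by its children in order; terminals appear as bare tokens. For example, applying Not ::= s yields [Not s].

[Or [Or [Or [Or [And [Not r]]] || [And [Not s]]] || [And [Not r]]] || [And [Not s]]]

Or
Or || And
Or || And || And
Or || And || And || And
And || And || And || And
Not || And || And || And
r || And || And || And
r || Not || And || And
r || s || And || And
r || s || Not || And
r || s || r || And
r || s || r || Not
r || s || r || s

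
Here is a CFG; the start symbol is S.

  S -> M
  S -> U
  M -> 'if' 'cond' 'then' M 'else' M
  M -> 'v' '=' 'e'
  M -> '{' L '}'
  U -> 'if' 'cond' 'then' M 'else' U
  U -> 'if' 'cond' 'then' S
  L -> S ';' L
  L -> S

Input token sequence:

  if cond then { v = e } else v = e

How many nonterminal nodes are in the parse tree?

7

[S [M if cond then [M { [L [S [M v = e]]] }] else [M v = e]]]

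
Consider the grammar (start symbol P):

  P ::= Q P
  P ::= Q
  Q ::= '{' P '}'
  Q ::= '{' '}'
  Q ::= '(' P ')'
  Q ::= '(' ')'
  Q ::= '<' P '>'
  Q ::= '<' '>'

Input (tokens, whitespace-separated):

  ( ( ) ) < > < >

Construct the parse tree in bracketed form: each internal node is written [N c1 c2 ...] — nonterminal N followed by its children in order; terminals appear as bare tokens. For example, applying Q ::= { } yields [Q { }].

P
Q P
( P ) P
( Q ) P
( ( ) ) P
( ( ) ) Q P
( ( ) ) < > P
( ( ) ) < > Q
( ( ) ) < > < >

[P [Q ( [P [Q ( )]] )] [P [Q < >] [P [Q < >]]]]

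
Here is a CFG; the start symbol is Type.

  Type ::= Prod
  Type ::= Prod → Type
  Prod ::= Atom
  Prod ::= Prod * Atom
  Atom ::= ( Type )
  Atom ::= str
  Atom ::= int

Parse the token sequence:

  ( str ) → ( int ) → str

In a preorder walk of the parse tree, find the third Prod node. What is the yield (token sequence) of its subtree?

( int )

[Type [Prod [Atom ( [Type [Prod [Atom str]]] )]] → [Type [Prod [Atom ( [Type [Prod [Atom int]]] )]] → [Type [Prod [Atom str]]]]]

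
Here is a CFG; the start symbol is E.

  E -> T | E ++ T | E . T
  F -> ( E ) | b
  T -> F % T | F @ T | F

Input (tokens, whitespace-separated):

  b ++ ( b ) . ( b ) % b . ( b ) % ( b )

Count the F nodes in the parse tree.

10

[E [E [E [E [T [F b]]] ++ [T [F ( [E [T [F b]]] )]]] . [T [F ( [E [T [F b]]] )] % [T [F b]]]] . [T [F ( [E [T [F b]]] )] % [T [F ( [E [T [F b]]] )]]]]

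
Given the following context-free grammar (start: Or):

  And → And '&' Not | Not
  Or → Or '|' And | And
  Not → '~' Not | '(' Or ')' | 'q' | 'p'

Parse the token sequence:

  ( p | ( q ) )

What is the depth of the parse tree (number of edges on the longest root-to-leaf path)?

[Or [And [Not ( [Or [Or [And [Not p]]] | [And [Not ( [Or [And [Not q]]] )]]] )]]]

9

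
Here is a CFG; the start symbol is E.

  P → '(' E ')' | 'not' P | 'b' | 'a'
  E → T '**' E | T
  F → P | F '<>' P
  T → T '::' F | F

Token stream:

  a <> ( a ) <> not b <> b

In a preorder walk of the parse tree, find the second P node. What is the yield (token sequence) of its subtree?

( a )

[E [T [F [F [F [F [P a]] <> [P ( [E [T [F [P a]]]] )]] <> [P not [P b]]] <> [P b]]]]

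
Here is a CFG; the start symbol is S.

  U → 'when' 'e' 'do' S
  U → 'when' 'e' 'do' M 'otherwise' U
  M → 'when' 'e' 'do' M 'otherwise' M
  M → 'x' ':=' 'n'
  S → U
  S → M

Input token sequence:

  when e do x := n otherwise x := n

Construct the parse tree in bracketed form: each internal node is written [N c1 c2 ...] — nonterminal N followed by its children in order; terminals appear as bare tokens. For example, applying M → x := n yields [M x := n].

S
M
when e do M otherwise M
when e do x := n otherwise M
when e do x := n otherwise x := n

[S [M when e do [M x := n] otherwise [M x := n]]]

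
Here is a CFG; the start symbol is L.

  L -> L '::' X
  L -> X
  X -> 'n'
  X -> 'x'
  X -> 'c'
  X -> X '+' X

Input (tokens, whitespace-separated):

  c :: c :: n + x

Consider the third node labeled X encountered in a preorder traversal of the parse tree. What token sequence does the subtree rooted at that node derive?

[L [L [L [X c]] :: [X c]] :: [X [X n] + [X x]]]

n + x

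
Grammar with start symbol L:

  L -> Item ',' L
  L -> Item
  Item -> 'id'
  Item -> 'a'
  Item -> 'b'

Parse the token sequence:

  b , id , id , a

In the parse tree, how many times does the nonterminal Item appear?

[L [Item b] , [L [Item id] , [L [Item id] , [L [Item a]]]]]

4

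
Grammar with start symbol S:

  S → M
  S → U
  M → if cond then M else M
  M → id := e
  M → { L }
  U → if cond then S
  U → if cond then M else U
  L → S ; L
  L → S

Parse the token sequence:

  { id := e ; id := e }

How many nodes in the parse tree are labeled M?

3

[S [M { [L [S [M id := e]] ; [L [S [M id := e]]]] }]]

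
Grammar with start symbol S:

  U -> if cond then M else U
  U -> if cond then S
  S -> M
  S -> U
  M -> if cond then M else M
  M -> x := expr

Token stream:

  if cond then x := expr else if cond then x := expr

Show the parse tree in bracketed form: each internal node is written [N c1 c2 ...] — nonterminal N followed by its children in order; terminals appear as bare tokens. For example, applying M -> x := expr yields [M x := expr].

[S [U if cond then [M x := expr] else [U if cond then [S [M x := expr]]]]]

S
U
if cond then M else U
if cond then x := expr else U
if cond then x := expr else if cond then S
if cond then x := expr else if cond then M
if cond then x := expr else if cond then x := expr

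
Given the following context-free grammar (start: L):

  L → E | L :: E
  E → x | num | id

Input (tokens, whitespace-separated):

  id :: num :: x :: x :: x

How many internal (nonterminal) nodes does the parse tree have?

10

[L [L [L [L [L [E id]] :: [E num]] :: [E x]] :: [E x]] :: [E x]]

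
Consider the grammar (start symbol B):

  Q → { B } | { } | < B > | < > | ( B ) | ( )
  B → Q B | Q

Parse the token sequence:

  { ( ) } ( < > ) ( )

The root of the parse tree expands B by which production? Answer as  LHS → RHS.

[B [Q { [B [Q ( )]] }] [B [Q ( [B [Q < >]] )] [B [Q ( )]]]]

B → Q B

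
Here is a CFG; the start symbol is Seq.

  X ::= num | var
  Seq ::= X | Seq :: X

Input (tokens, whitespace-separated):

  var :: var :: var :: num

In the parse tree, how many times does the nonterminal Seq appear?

4

[Seq [Seq [Seq [Seq [X var]] :: [X var]] :: [X var]] :: [X num]]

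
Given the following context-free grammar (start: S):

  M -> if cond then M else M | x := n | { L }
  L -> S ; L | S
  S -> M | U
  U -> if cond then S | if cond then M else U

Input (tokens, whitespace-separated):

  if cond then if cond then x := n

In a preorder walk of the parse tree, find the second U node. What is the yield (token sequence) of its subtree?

[S [U if cond then [S [U if cond then [S [M x := n]]]]]]

if cond then x := n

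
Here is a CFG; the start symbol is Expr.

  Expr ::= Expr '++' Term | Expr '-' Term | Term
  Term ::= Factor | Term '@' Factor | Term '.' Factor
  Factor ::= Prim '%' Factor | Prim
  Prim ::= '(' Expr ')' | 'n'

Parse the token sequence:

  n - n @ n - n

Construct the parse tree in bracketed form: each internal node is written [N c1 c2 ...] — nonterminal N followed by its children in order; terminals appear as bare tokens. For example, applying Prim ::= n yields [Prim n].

Expr
Expr - Term
Expr - Term - Term
Term - Term - Term
Factor - Term - Term
Prim - Term - Term
n - Term - Term
n - Term @ Factor - Term
n - Factor @ Factor - Term
n - Prim @ Factor - Term
n - n @ Factor - Term
n - n @ Prim - Term
n - n @ n - Term
n - n @ n - Factor
n - n @ n - Prim
n - n @ n - n

[Expr [Expr [Expr [Term [Factor [Prim n]]]] - [Term [Term [Factor [Prim n]]] @ [Factor [Prim n]]]] - [Term [Factor [Prim n]]]]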